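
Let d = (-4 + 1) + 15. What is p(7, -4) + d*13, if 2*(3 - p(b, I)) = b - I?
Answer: 307/2 ≈ 153.50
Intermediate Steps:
p(b, I) = 3 + I/2 - b/2 (p(b, I) = 3 - (b - I)/2 = 3 + (I/2 - b/2) = 3 + I/2 - b/2)
d = 12 (d = -3 + 15 = 12)
p(7, -4) + d*13 = (3 + (1/2)*(-4) - 1/2*7) + 12*13 = (3 - 2 - 7/2) + 156 = -5/2 + 156 = 307/2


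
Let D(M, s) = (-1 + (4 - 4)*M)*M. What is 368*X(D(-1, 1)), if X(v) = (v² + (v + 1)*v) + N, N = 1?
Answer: 1472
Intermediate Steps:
D(M, s) = -M (D(M, s) = (-1 + 0*M)*M = (-1 + 0)*M = -M)
X(v) = 1 + v² + v*(1 + v) (X(v) = (v² + (v + 1)*v) + 1 = (v² + (1 + v)*v) + 1 = (v² + v*(1 + v)) + 1 = 1 + v² + v*(1 + v))
368*X(D(-1, 1)) = 368*(1 - 1*(-1) + 2*(-1*(-1))²) = 368*(1 + 1 + 2*1²) = 368*(1 + 1 + 2*1) = 368*(1 + 1 + 2) = 368*4 = 1472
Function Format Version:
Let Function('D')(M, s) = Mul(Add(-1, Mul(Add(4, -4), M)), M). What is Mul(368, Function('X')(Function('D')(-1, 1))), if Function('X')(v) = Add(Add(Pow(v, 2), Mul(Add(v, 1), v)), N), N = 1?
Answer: 1472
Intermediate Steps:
Function('D')(M, s) = Mul(-1, M) (Function('D')(M, s) = Mul(Add(-1, Mul(0, M)), M) = Mul(Add(-1, 0), M) = Mul(-1, M))
Function('X')(v) = Add(1, Pow(v, 2), Mul(v, Add(1, v))) (Function('X')(v) = Add(Add(Pow(v, 2), Mul(Add(v, 1), v)), 1) = Add(Add(Pow(v, 2), Mul(Add(1, v), v)), 1) = Add(Add(Pow(v, 2), Mul(v, Add(1, v))), 1) = Add(1, Pow(v, 2), Mul(v, Add(1, v))))
Mul(368, Function('X')(Function('D')(-1, 1))) = Mul(368, Add(1, Mul(-1, -1), Mul(2, Pow(Mul(-1, -1), 2)))) = Mul(368, Add(1, 1, Mul(2, Pow(1, 2)))) = Mul(368, Add(1, 1, Mul(2, 1))) = Mul(368, Add(1, 1, 2)) = Mul(368, 4) = 1472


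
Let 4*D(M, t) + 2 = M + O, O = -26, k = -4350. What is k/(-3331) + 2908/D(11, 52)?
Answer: -38672242/56627 ≈ -682.93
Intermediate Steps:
D(M, t) = -7 + M/4 (D(M, t) = -1/2 + (M - 26)/4 = -1/2 + (-26 + M)/4 = -1/2 + (-13/2 + M/4) = -7 + M/4)
k/(-3331) + 2908/D(11, 52) = -4350/(-3331) + 2908/(-7 + (1/4)*11) = -4350*(-1/3331) + 2908/(-7 + 11/4) = 4350/3331 + 2908/(-17/4) = 4350/3331 + 2908*(-4/17) = 4350/3331 - 11632/17 = -38672242/56627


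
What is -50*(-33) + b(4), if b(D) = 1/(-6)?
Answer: 9899/6 ≈ 1649.8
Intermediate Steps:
b(D) = -⅙
-50*(-33) + b(4) = -50*(-33) - ⅙ = 1650 - ⅙ = 9899/6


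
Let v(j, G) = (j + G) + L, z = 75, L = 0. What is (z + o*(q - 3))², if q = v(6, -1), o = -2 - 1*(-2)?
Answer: 5625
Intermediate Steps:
o = 0 (o = -2 + 2 = 0)
v(j, G) = G + j (v(j, G) = (j + G) + 0 = (G + j) + 0 = G + j)
q = 5 (q = -1 + 6 = 5)
(z + o*(q - 3))² = (75 + 0*(5 - 3))² = (75 + 0*2)² = (75 + 0)² = 75² = 5625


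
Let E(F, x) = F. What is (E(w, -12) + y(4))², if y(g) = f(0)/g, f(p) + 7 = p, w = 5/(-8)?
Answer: 361/64 ≈ 5.6406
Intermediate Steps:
w = -5/8 (w = 5*(-⅛) = -5/8 ≈ -0.62500)
f(p) = -7 + p
y(g) = -7/g (y(g) = (-7 + 0)/g = -7/g)
(E(w, -12) + y(4))² = (-5/8 - 7/4)² = (-19/8)² = 361/64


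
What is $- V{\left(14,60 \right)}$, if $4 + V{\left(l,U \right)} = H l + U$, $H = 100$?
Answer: $-1456$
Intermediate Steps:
$V{\left(l,U \right)} = -4 + U + 100 l$ ($V{\left(l,U \right)} = -4 + \left(100 l + U\right) = -4 + \left(U + 100 l\right) = -4 + U + 100 l$)
$- V{\left(14,60 \right)} = - (-4 + 60 + 100 \cdot 14) = - (-4 + 60 + 1400) = \left(-1\right) 1456 = -1456$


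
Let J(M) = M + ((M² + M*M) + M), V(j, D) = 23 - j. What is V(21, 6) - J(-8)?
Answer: -110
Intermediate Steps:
J(M) = 2*M + 2*M² (J(M) = M + ((M² + M²) + M) = M + (2*M² + M) = M + (M + 2*M²) = 2*M + 2*M²)
V(21, 6) - J(-8) = (23 - 1*21) - 2*(-8)*(1 - 8) = (23 - 21) - 2*(-8)*(-7) = 2 - 1*112 = 2 - 112 = -110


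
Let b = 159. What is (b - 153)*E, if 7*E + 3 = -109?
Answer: -96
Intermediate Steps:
E = -16 (E = -3/7 + (1/7)*(-109) = -3/7 - 109/7 = -16)
(b - 153)*E = (159 - 153)*(-16) = 6*(-16) = -96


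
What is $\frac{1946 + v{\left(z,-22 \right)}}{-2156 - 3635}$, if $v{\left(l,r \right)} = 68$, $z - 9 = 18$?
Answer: $- \frac{2014}{5791} \approx -0.34778$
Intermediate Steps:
$z = 27$ ($z = 9 + 18 = 27$)
$\frac{1946 + v{\left(z,-22 \right)}}{-2156 - 3635} = \frac{1946 + 68}{-2156 - 3635} = \frac{2014}{-5791} = 2014 \left(- \frac{1}{5791}\right) = - \frac{2014}{5791}$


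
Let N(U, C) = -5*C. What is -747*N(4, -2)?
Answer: -7470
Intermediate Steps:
-747*N(4, -2) = -(-3735)*(-2) = -747*10 = -7470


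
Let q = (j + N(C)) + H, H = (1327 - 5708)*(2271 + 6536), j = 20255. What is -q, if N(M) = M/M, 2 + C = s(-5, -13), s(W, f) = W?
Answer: 38563211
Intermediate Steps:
H = -38583467 (H = -4381*8807 = -38583467)
C = -7 (C = -2 - 5 = -7)
N(M) = 1
q = -38563211 (q = (20255 + 1) - 38583467 = 20256 - 38583467 = -38563211)
-q = -1*(-38563211) = 38563211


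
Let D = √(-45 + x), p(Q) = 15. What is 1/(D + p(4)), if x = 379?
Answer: -15/109 + √334/109 ≈ 0.030052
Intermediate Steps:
D = √334 (D = √(-45 + 379) = √334 ≈ 18.276)
1/(D + p(4)) = 1/(√334 + 15) = 1/(15 + √334)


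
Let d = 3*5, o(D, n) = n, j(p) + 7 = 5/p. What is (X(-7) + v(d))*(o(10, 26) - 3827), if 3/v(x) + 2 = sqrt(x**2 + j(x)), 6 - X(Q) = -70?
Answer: -185815686/643 - 11403*sqrt(1965)/643 ≈ -2.8977e+5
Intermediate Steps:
j(p) = -7 + 5/p
X(Q) = 76 (X(Q) = 6 - 1*(-70) = 6 + 70 = 76)
d = 15
v(x) = 3/(-2 + sqrt(-7 + x**2 + 5/x)) (v(x) = 3/(-2 + sqrt(x**2 + (-7 + 5/x))) = 3/(-2 + sqrt(-7 + x**2 + 5/x)))
(X(-7) + v(d))*(o(10, 26) - 3827) = (76 + 3/(-2 + sqrt(-7 + 15**2 + 5/15)))*(26 - 3827) = (76 + 3/(-2 + sqrt(-7 + 225 + 5*(1/15))))*(-3801) = (76 + 3/(-2 + sqrt(-7 + 225 + 1/3)))*(-3801) = (76 + 3/(-2 + sqrt(655/3)))*(-3801) = (76 + 3/(-2 + sqrt(1965)/3))*(-3801) = -288876 - 11403/(-2 + sqrt(1965)/3)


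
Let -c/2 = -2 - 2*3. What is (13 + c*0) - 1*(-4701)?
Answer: 4714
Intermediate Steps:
c = 16 (c = -2*(-2 - 2*3) = -2*(-2 - 6) = -2*(-8) = 16)
(13 + c*0) - 1*(-4701) = (13 + 16*0) - 1*(-4701) = (13 + 0) + 4701 = 13 + 4701 = 4714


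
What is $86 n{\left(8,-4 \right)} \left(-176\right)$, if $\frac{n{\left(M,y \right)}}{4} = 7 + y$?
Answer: $-181632$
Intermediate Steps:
$n{\left(M,y \right)} = 28 + 4 y$ ($n{\left(M,y \right)} = 4 \left(7 + y\right) = 28 + 4 y$)
$86 n{\left(8,-4 \right)} \left(-176\right) = 86 \left(28 + 4 \left(-4\right)\right) \left(-176\right) = 86 \left(28 - 16\right) \left(-176\right) = 86 \cdot 12 \left(-176\right) = 1032 \left(-176\right) = -181632$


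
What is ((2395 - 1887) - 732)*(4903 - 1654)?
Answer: -727776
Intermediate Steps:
((2395 - 1887) - 732)*(4903 - 1654) = (508 - 732)*3249 = -224*3249 = -727776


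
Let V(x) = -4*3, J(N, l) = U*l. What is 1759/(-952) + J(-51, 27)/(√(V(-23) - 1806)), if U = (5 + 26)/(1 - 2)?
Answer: -1759/952 + 279*I*√202/202 ≈ -1.8477 + 19.63*I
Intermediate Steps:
U = -31 (U = 31/(-1) = 31*(-1) = -31)
J(N, l) = -31*l
V(x) = -12
1759/(-952) + J(-51, 27)/(√(V(-23) - 1806)) = 1759/(-952) + (-31*27)/(√(-12 - 1806)) = 1759*(-1/952) - 837*(-I*√202/606) = -1759/952 - 837*(-I*√202/606) = -1759/952 - (-279)*I*√202/202 = -1759/952 + 279*I*√202/202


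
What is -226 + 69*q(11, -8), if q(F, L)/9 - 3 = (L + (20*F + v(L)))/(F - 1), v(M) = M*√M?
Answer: 74011/5 - 4968*I*√2/5 ≈ 14802.0 - 1405.2*I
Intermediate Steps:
v(M) = M^(3/2)
q(F, L) = 27 + 9*(L + L^(3/2) + 20*F)/(-1 + F) (q(F, L) = 27 + 9*((L + (20*F + L^(3/2)))/(F - 1)) = 27 + 9*((L + (L^(3/2) + 20*F))/(-1 + F)) = 27 + 9*((L + L^(3/2) + 20*F)/(-1 + F)) = 27 + 9*(L + L^(3/2) + 20*F)/(-1 + F))
-226 + 69*q(11, -8) = -226 + 69*(9*(-3 - 8 + (-8)^(3/2) + 23*11)/(-1 + 11)) = -226 + 69*(9*(-3 - 8 - 16*I*√2 + 253)/10) = -226 + 69*(9*(⅒)*(242 - 16*I*√2)) = -226 + 69*(1089/5 - 72*I*√2/5) = -226 + (75141/5 - 4968*I*√2/5) = 74011/5 - 4968*I*√2/5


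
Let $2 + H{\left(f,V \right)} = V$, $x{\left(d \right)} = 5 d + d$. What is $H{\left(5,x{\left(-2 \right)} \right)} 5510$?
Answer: $-77140$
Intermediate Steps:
$x{\left(d \right)} = 6 d$
$H{\left(f,V \right)} = -2 + V$
$H{\left(5,x{\left(-2 \right)} \right)} 5510 = \left(-2 + 6 \left(-2\right)\right) 5510 = \left(-2 - 12\right) 5510 = \left(-14\right) 5510 = -77140$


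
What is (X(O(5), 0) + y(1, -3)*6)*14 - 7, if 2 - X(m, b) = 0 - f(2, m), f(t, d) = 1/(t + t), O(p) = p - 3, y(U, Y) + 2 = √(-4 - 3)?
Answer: -287/2 + 84*I*√7 ≈ -143.5 + 222.24*I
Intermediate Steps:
y(U, Y) = -2 + I*√7 (y(U, Y) = -2 + √(-4 - 3) = -2 + √(-7) = -2 + I*√7)
O(p) = -3 + p
f(t, d) = 1/(2*t)
X(m, b) = 9/4 (X(m, b) = 2 - (0 - 1/(2*2)) = 2 - (0 - 1*¼) = 2 - (0 - ¼) = 2 - 1*(-¼) = 2 + ¼ = 9/4)
(X(O(5), 0) + y(1, -3)*6)*14 - 7 = (9/4 + (-2 + I*√7)*6)*14 - 7 = (9/4 + (-12 + 6*I*√7))*14 - 7 = (-39/4 + 6*I*√7)*14 - 7 = (-273/2 + 84*I*√7) - 7 = -287/2 + 84*I*√7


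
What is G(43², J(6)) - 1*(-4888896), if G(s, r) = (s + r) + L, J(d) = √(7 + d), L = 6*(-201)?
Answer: 4889539 + √13 ≈ 4.8895e+6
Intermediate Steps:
L = -1206
G(s, r) = -1206 + r + s (G(s, r) = (s + r) - 1206 = (r + s) - 1206 = -1206 + r + s)
G(43², J(6)) - 1*(-4888896) = (-1206 + √(7 + 6) + 43²) - 1*(-4888896) = (-1206 + √13 + 1849) + 4888896 = (643 + √13) + 4888896 = 4889539 + √13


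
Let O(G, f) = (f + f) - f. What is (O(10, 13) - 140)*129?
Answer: -16383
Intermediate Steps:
O(G, f) = f (O(G, f) = 2*f - f = f)
(O(10, 13) - 140)*129 = (13 - 140)*129 = -127*129 = -16383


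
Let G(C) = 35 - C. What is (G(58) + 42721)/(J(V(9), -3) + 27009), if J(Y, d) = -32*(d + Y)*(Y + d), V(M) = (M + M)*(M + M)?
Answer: -42698/3270303 ≈ -0.013056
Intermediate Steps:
V(M) = 4*M² (V(M) = (2*M)*(2*M) = 4*M²)
J(Y, d) = -32*(Y + d)² (J(Y, d) = -32*(Y + d)*(Y + d) = -32*(Y + d)²)
(G(58) + 42721)/(J(V(9), -3) + 27009) = ((35 - 1*58) + 42721)/(-32*(4*9² - 3)² + 27009) = ((35 - 58) + 42721)/(-32*(4*81 - 3)² + 27009) = (-23 + 42721)/(-32*(324 - 3)² + 27009) = 42698/(-32*321² + 27009) = 42698/(-32*103041 + 27009) = 42698/(-3297312 + 27009) = 42698/(-3270303) = 42698*(-1/3270303) = -42698/3270303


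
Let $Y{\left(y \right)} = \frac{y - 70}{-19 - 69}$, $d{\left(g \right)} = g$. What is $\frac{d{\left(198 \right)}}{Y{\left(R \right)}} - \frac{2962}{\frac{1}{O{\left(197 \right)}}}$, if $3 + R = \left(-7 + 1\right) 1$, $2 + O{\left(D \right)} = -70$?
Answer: $\frac{16865280}{79} \approx 2.1348 \cdot 10^{5}$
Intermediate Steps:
$O{\left(D \right)} = -72$ ($O{\left(D \right)} = -2 - 70 = -72$)
$R = -9$ ($R = -3 + \left(-7 + 1\right) 1 = -3 - 6 = -9$)
$Y{\left(y \right)} = \frac{35}{44} - \frac{y}{88}$ ($Y{\left(y \right)} = \frac{-70 + y}{-88} = \left(-70 + y\right) \left(- \frac{1}{88}\right) = \frac{35}{44} - \frac{y}{88}$)
$\frac{d{\left(198 \right)}}{Y{\left(R \right)}} - \frac{2962}{\frac{1}{O{\left(197 \right)}}} = \frac{198}{\frac{35}{44} - - \frac{9}{88}} - \frac{2962}{\frac{1}{-72}} = \frac{198}{\frac{35}{44} + \frac{9}{88}} - \frac{2962}{- \frac{1}{72}} = \frac{198}{\frac{79}{88}} - -213264 = 198 \cdot \frac{88}{79} + 213264 = \frac{17424}{79} + 213264 = \frac{16865280}{79}$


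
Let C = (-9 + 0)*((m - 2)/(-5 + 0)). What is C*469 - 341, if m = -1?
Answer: -14368/5 ≈ -2873.6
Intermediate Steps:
C = -27/5 (C = (-9 + 0)*((-1 - 2)/(-5 + 0)) = -(-27)/(-5) = -(-27)*(-1)/5 = -9*⅗ = -27/5 ≈ -5.4000)
C*469 - 341 = -27/5*469 - 341 = -12663/5 - 341 = -14368/5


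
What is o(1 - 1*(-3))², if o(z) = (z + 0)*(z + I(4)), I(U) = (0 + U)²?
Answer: 6400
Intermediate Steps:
I(U) = U²
o(z) = z*(16 + z) (o(z) = (z + 0)*(z + 4²) = z*(z + 16) = z*(16 + z))
o(1 - 1*(-3))² = ((1 - 1*(-3))*(16 + (1 - 1*(-3))))² = ((1 + 3)*(16 + (1 + 3)))² = (4*(16 + 4))² = (4*20)² = 80² = 6400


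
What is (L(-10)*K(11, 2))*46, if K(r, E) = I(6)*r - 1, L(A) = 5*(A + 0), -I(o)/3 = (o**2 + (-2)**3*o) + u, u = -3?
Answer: -1136200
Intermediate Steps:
I(o) = 9 - 3*o**2 + 24*o (I(o) = -3*((o**2 + (-2)**3*o) - 3) = -3*((o**2 - 8*o) - 3) = -3*(-3 + o**2 - 8*o) = 9 - 3*o**2 + 24*o)
L(A) = 5*A
K(r, E) = -1 + 45*r (K(r, E) = (9 - 3*6**2 + 24*6)*r - 1 = (9 - 3*36 + 144)*r - 1 = (9 - 108 + 144)*r - 1 = 45*r - 1 = -1 + 45*r)
(L(-10)*K(11, 2))*46 = ((5*(-10))*(-1 + 45*11))*46 = -50*(-1 + 495)*46 = -50*494*46 = -24700*46 = -1136200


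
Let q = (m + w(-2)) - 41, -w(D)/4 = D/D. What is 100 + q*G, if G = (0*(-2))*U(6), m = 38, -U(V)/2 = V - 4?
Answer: 100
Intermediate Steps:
U(V) = 8 - 2*V (U(V) = -2*(V - 4) = -2*(-4 + V) = 8 - 2*V)
w(D) = -4 (w(D) = -4*D/D = -4*1 = -4)
q = -7 (q = (38 - 4) - 41 = 34 - 41 = -7)
G = 0 (G = (0*(-2))*(8 - 2*6) = 0*(8 - 12) = 0*(-4) = 0)
100 + q*G = 100 - 7*0 = 100 + 0 = 100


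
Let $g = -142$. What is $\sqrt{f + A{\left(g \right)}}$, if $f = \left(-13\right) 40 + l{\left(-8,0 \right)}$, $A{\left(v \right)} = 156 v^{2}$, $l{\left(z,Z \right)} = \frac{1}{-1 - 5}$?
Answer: $\frac{\sqrt{113222298}}{6} \approx 1773.4$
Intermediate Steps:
$l{\left(z,Z \right)} = - \frac{1}{6}$ ($l{\left(z,Z \right)} = \frac{1}{-6} = - \frac{1}{6}$)
$f = - \frac{3121}{6}$ ($f = \left(-13\right) 40 - \frac{1}{6} = -520 - \frac{1}{6} = - \frac{3121}{6} \approx -520.17$)
$\sqrt{f + A{\left(g \right)}} = \sqrt{- \frac{3121}{6} + 156 \left(-142\right)^{2}} = \sqrt{- \frac{3121}{6} + 156 \cdot 20164} = \sqrt{- \frac{3121}{6} + 3145584} = \sqrt{\frac{18870383}{6}} = \frac{\sqrt{113222298}}{6}$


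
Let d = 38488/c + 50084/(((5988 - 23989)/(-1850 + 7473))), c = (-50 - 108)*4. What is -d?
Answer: 22334767039/1422079 ≈ 15706.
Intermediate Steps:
c = -632 (c = -158*4 = -632)
d = -22334767039/1422079 (d = 38488/(-632) + 50084/(((5988 - 23989)/(-1850 + 7473))) = 38488*(-1/632) + 50084/((-18001/5623)) = -4811/79 + 50084/((-18001*1/5623)) = -4811/79 + 50084/(-18001/5623) = -4811/79 + 50084*(-5623/18001) = -4811/79 - 281622332/18001 = -22334767039/1422079 ≈ -15706.)
-d = -1*(-22334767039/1422079) = 22334767039/1422079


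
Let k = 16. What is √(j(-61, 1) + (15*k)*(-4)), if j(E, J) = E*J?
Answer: I*√1021 ≈ 31.953*I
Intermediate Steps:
√(j(-61, 1) + (15*k)*(-4)) = √(-61*1 + (15*16)*(-4)) = √(-61 + 240*(-4)) = √(-61 - 960) = √(-1021) = I*√1021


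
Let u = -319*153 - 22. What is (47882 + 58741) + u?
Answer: 57794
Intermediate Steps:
u = -48829 (u = -48807 - 22 = -48829)
(47882 + 58741) + u = (47882 + 58741) - 48829 = 106623 - 48829 = 57794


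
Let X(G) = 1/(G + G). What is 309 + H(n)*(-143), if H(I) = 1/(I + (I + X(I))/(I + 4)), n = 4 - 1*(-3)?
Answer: 31061/107 ≈ 290.29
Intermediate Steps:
X(G) = 1/(2*G)
n = 7 (n = 4 + 3 = 7)
H(I) = 1/(I + (I + 1/(2*I))/(4 + I)) (H(I) = 1/(I + (I + 1/(2*I))/(I + 4)) = 1/(I + (I + 1/(2*I))/(4 + I)))
309 + H(n)*(-143) = 309 + (2*7*(4 + 7)/(1 + 2*7²*(5 + 7)))*(-143) = 309 + (2*7*11/(1 + 2*49*12))*(-143) = 309 + (2*7*11/(1 + 1176))*(-143) = 309 + (2*7*11/1177)*(-143) = 309 + (2*7*(1/1177)*11)*(-143) = 309 + (14/107)*(-143) = 309 - 2002/107 = 31061/107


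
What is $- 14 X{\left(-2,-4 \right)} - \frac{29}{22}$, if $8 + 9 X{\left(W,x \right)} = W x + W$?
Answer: $\frac{355}{198} \approx 1.7929$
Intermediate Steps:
$X{\left(W,x \right)} = - \frac{8}{9} + \frac{W}{9} + \frac{W x}{9}$ ($X{\left(W,x \right)} = - \frac{8}{9} + \frac{W x + W}{9} = - \frac{8}{9} + \frac{W + W x}{9} = - \frac{8}{9} + \left(\frac{W}{9} + \frac{W x}{9}\right) = - \frac{8}{9} + \frac{W}{9} + \frac{W x}{9}$)
$- 14 X{\left(-2,-4 \right)} - \frac{29}{22} = - 14 \left(- \frac{8}{9} + \frac{1}{9} \left(-2\right) + \frac{1}{9} \left(-2\right) \left(-4\right)\right) - \frac{29}{22} = - 14 \left(- \frac{8}{9} - \frac{2}{9} + \frac{8}{9}\right) - \frac{29}{22} = \left(-14\right) \left(- \frac{2}{9}\right) - \frac{29}{22} = \frac{28}{9} - \frac{29}{22} = \frac{355}{198}$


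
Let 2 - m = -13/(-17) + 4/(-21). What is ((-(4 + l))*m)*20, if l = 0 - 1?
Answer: -10180/119 ≈ -85.546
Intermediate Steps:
l = -1
m = 509/357 (m = 2 - (-13/(-17) + 4/(-21)) = 2 - (-13*(-1/17) + 4*(-1/21)) = 2 - (13/17 - 4/21) = 2 - 1*205/357 = 2 - 205/357 = 509/357 ≈ 1.4258)
((-(4 + l))*m)*20 = (-(4 - 1)*(509/357))*20 = (-1*3*(509/357))*20 = -3*509/357*20 = -509/119*20 = -10180/119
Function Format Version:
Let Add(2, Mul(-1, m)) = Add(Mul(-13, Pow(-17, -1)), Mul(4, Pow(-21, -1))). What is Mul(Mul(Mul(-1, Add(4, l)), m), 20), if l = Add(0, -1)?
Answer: Rational(-10180, 119) ≈ -85.546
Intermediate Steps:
l = -1
m = Rational(509, 357) (m = Add(2, Mul(-1, Add(Mul(-13, Pow(-17, -1)), Mul(4, Pow(-21, -1))))) = Add(2, Mul(-1, Add(Mul(-13, Rational(-1, 17)), Mul(4, Rational(-1, 21))))) = Add(2, Mul(-1, Add(Rational(13, 17), Rational(-4, 21)))) = Add(2, Mul(-1, Rational(205, 357))) = Add(2, Rational(-205, 357)) = Rational(509, 357) ≈ 1.4258)
Mul(Mul(Mul(-1, Add(4, l)), m), 20) = Mul(Mul(Mul(-1, Add(4, -1)), Rational(509, 357)), 20) = Mul(Mul(Mul(-1, 3), Rational(509, 357)), 20) = Mul(Mul(-3, Rational(509, 357)), 20) = Mul(Rational(-509, 119), 20) = Rational(-10180, 119)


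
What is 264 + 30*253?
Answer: 7854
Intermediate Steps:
264 + 30*253 = 264 + 7590 = 7854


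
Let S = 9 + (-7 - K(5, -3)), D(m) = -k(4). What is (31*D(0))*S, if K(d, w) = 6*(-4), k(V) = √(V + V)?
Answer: -1612*√2 ≈ -2279.7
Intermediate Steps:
k(V) = √2*√V (k(V) = √(2*V) = √2*√V)
K(d, w) = -24
D(m) = -2*√2 (D(m) = -√2*√4 = -√2*2 = -2*√2)
S = 26 (S = 9 + (-7 - 1*(-24)) = 9 + (-7 + 24) = 9 + 17 = 26)
(31*D(0))*S = (31*(-2*√2))*26 = -62*√2*26 = -1612*√2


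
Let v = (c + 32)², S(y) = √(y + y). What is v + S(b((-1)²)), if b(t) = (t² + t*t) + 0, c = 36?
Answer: 4626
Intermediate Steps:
b(t) = 2*t² (b(t) = (t² + t²) + 0 = 2*t² + 0 = 2*t²)
S(y) = √2*√y (S(y) = √(2*y) = √2*√y)
v = 4624 (v = (36 + 32)² = 68² = 4624)
v + S(b((-1)²)) = 4624 + √2*√(2*((-1)²)²) = 4624 + √2*√(2*1²) = 4624 + √2*√(2*1) = 4624 + √2*√2 = 4624 + 2 = 4626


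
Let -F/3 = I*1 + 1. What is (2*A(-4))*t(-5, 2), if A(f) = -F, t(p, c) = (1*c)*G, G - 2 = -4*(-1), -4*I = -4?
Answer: 144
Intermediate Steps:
I = 1 (I = -¼*(-4) = 1)
G = 6 (G = 2 - 4*(-1) = 2 + 4 = 6)
F = -6 (F = -3*(1*1 + 1) = -3*(1 + 1) = -3*2 = -6)
t(p, c) = 6*c (t(p, c) = (1*c)*6 = c*6 = 6*c)
A(f) = 6 (A(f) = -1*(-6) = 6)
(2*A(-4))*t(-5, 2) = (2*6)*(6*2) = 12*12 = 144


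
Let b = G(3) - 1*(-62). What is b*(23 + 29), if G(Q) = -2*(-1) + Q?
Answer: 3484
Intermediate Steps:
G(Q) = 2 + Q
b = 67 (b = (2 + 3) - 1*(-62) = 5 + 62 = 67)
b*(23 + 29) = 67*(23 + 29) = 67*52 = 3484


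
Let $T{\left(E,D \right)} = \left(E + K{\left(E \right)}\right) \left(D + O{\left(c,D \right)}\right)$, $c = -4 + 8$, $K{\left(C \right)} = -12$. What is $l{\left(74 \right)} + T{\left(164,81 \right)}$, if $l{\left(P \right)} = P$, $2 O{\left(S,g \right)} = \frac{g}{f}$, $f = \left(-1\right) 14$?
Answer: $\frac{83624}{7} \approx 11946.0$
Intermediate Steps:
$f = -14$
$c = 4$
$O{\left(S,g \right)} = - \frac{g}{28}$ ($O{\left(S,g \right)} = \frac{g \frac{1}{-14}}{2} = \frac{g \left(- \frac{1}{14}\right)}{2} = \frac{\left(- \frac{1}{14}\right) g}{2} = - \frac{g}{28}$)
$T{\left(E,D \right)} = \frac{27 D \left(-12 + E\right)}{28}$ ($T{\left(E,D \right)} = \left(E - 12\right) \left(D - \frac{D}{28}\right) = \left(-12 + E\right) \frac{27 D}{28} = \frac{27 D \left(-12 + E\right)}{28}$)
$l{\left(74 \right)} + T{\left(164,81 \right)} = 74 + \frac{27}{28} \cdot 81 \left(-12 + 164\right) = 74 + \frac{27}{28} \cdot 81 \cdot 152 = 74 + \frac{83106}{7} = \frac{83624}{7}$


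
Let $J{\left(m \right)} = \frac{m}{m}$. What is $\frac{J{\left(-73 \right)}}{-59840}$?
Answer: $- \frac{1}{59840} \approx -1.6711 \cdot 10^{-5}$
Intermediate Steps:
$J{\left(m \right)} = 1$
$\frac{J{\left(-73 \right)}}{-59840} = 1 \frac{1}{-59840} = 1 \left(- \frac{1}{59840}\right) = - \frac{1}{59840}$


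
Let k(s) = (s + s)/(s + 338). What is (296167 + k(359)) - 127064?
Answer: 117865509/697 ≈ 1.6910e+5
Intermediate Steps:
k(s) = 2*s/(338 + s) (k(s) = (2*s)/(338 + s) = 2*s/(338 + s))
(296167 + k(359)) - 127064 = (296167 + 2*359/(338 + 359)) - 127064 = (296167 + 2*359/697) - 127064 = (296167 + 2*359*(1/697)) - 127064 = (296167 + 718/697) - 127064 = 206429117/697 - 127064 = 117865509/697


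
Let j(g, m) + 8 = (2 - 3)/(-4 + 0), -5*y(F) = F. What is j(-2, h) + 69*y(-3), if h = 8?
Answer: 673/20 ≈ 33.650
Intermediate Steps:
y(F) = -F/5
j(g, m) = -31/4 (j(g, m) = -8 + (2 - 3)/(-4 + 0) = -8 - 1/(-4) = -8 - 1*(-¼) = -8 + ¼ = -31/4)
j(-2, h) + 69*y(-3) = -31/4 + 69*(-⅕*(-3)) = -31/4 + 69*(⅗) = -31/4 + 207/5 = 673/20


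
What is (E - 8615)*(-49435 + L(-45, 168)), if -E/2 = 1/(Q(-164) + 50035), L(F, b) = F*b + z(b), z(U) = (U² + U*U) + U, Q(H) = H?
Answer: 162833054793/49871 ≈ 3.2651e+6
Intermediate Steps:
z(U) = U + 2*U² (z(U) = (U² + U²) + U = 2*U² + U = U + 2*U²)
L(F, b) = F*b + b*(1 + 2*b)
E = -2/49871 (E = -2/(-164 + 50035) = -2/49871 ≈ -4.0103e-5)
(E - 8615)*(-49435 + L(-45, 168)) = (-2/49871 - 8615)*(-49435 + 168*(1 - 45 + 2*168)) = -429638667*(-49435 + 168*(1 - 45 + 336))/49871 = -429638667*(-49435 + 168*292)/49871 = -429638667*(-49435 + 49056)/49871 = -429638667/49871*(-379) = 162833054793/49871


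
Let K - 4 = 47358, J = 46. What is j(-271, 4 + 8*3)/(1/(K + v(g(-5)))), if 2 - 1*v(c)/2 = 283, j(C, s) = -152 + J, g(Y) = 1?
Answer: -4960800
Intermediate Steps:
j(C, s) = -106 (j(C, s) = -152 + 46 = -106)
v(c) = -562 (v(c) = 4 - 2*283 = 4 - 566 = -562)
K = 47362 (K = 4 + 47358 = 47362)
j(-271, 4 + 8*3)/(1/(K + v(g(-5)))) = -106/(1/(47362 - 562)) = -106/(1/46800) = -106/1/46800 = -106*46800 = -4960800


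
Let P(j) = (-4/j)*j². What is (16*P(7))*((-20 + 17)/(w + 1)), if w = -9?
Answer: -168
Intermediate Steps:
P(j) = -4*j
(16*P(7))*((-20 + 17)/(w + 1)) = (16*(-4*7))*((-20 + 17)/(-9 + 1)) = (16*(-28))*(-3/(-8)) = -(-1344)*(-1)/8 = -448*3/8 = -168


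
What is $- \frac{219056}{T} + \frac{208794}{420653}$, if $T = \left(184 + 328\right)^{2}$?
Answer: $- \frac{2338279327}{6891978752} \approx -0.33928$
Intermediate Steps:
$T = 262144$ ($T = 512^{2} = 262144$)
$- \frac{219056}{T} + \frac{208794}{420653} = - \frac{219056}{262144} + \frac{208794}{420653} = \left(-219056\right) \frac{1}{262144} + 208794 \cdot \frac{1}{420653} = - \frac{13691}{16384} + \frac{208794}{420653} = - \frac{2338279327}{6891978752}$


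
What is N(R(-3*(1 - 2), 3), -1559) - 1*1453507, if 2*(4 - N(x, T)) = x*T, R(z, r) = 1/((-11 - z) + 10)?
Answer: -11629583/8 ≈ -1.4537e+6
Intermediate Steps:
R(z, r) = 1/(-1 - z)
N(x, T) = 4 - T*x/2 (N(x, T) = 4 - x*T/2 = 4 - T*x/2)
N(R(-3*(1 - 2), 3), -1559) - 1*1453507 = (4 - ½*(-1559)*(-1/(1 - 3*(1 - 2)))) - 1*1453507 = (4 - ½*(-1559)*(-1/(1 - 3*(-1)))) - 1453507 = (4 - ½*(-1559)*(-1/(1 + 3))) - 1453507 = (4 - ½*(-1559)*(-1/4)) - 1453507 = (4 - ½*(-1559)*(-1*¼)) - 1453507 = (4 - ½*(-1559)*(-¼)) - 1453507 = (4 - 1559/8) - 1453507 = -1527/8 - 1453507 = -11629583/8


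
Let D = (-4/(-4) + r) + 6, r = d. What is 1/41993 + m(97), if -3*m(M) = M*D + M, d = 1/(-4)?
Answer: -126272939/503916 ≈ -250.58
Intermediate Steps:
d = -¼ ≈ -0.25000
r = -¼ ≈ -0.25000
D = 27/4 (D = (-4/(-4) - ¼) + 6 = (-4*(-¼) - ¼) + 6 = (1 - ¼) + 6 = ¾ + 6 = 27/4 ≈ 6.7500)
m(M) = -31*M/12 (m(M) = -(M*(27/4) + M)/3 = -(27*M/4 + M)/3 = -31*M/12)
1/41993 + m(97) = 1/41993 - 31/12*97 = 1/41993 - 3007/12 = -126272939/503916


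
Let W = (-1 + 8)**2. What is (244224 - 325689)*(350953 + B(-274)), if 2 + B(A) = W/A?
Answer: -7833717169125/274 ≈ -2.8590e+10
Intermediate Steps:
W = 49 (W = 7**2 = 49)
B(A) = -2 + 49/A
(244224 - 325689)*(350953 + B(-274)) = (244224 - 325689)*(350953 + (-2 + 49/(-274))) = -81465*(350953 + (-2 + 49*(-1/274))) = -81465*(350953 + (-2 - 49/274)) = -81465*(350953 - 597/274) = -81465*96160525/274 = -7833717169125/274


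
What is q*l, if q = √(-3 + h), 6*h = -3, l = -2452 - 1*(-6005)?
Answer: 3553*I*√14/2 ≈ 6647.1*I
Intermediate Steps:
l = 3553 (l = -2452 + 6005 = 3553)
h = -½ (h = (⅙)*(-3) = -½ ≈ -0.50000)
q = I*√14/2 (q = √(-3 - ½) = √(-7/2) = I*√14/2 ≈ 1.8708*I)
q*l = (I*√14/2)*3553 = 3553*I*√14/2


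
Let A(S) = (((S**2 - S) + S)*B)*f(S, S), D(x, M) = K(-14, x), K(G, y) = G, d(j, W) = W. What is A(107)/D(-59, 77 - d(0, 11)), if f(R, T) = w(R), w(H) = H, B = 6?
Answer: -3675129/7 ≈ -5.2502e+5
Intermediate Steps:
f(R, T) = R
D(x, M) = -14
A(S) = 6*S**3 (A(S) = (((S**2 - S) + S)*6)*S = (S**2*6)*S = (6*S**2)*S = 6*S**3)
A(107)/D(-59, 77 - d(0, 11)) = (6*107**3)/(-14) = (6*1225043)*(-1/14) = 7350258*(-1/14) = -3675129/7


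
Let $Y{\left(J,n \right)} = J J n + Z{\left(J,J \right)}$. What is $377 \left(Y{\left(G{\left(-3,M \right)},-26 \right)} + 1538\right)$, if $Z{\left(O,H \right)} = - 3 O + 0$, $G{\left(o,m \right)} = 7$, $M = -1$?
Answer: $91611$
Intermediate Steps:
$Z{\left(O,H \right)} = - 3 O$
$Y{\left(J,n \right)} = - 3 J + n J^{2}$ ($Y{\left(J,n \right)} = J J n - 3 J = J^{2} n - 3 J = n J^{2} - 3 J = - 3 J + n J^{2}$)
$377 \left(Y{\left(G{\left(-3,M \right)},-26 \right)} + 1538\right) = 377 \left(7 \left(-3 + 7 \left(-26\right)\right) + 1538\right) = 377 \left(7 \left(-3 - 182\right) + 1538\right) = 377 \left(7 \left(-185\right) + 1538\right) = 377 \left(-1295 + 1538\right) = 377 \cdot 243 = 91611$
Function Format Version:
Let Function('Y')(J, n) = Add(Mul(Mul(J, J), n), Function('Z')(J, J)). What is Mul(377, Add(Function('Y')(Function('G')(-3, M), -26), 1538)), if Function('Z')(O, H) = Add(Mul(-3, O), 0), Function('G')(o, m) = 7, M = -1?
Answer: 91611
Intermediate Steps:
Function('Z')(O, H) = Mul(-3, O)
Function('Y')(J, n) = Add(Mul(-3, J), Mul(n, Pow(J, 2))) (Function('Y')(J, n) = Add(Mul(Mul(J, J), n), Mul(-3, J)) = Add(Mul(Pow(J, 2), n), Mul(-3, J)) = Add(Mul(n, Pow(J, 2)), Mul(-3, J)) = Add(Mul(-3, J), Mul(n, Pow(J, 2))))
Mul(377, Add(Function('Y')(Function('G')(-3, M), -26), 1538)) = Mul(377, Add(Mul(7, Add(-3, Mul(7, -26))), 1538)) = Mul(377, Add(Mul(7, Add(-3, -182)), 1538)) = Mul(377, Add(Mul(7, -185), 1538)) = Mul(377, Add(-1295, 1538)) = Mul(377, 243) = 91611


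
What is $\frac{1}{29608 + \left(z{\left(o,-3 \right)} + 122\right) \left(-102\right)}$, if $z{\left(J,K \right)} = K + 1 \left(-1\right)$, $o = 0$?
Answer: $\frac{1}{17572} \approx 5.6909 \cdot 10^{-5}$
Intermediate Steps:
$z{\left(J,K \right)} = -1 + K$ ($z{\left(J,K \right)} = K - 1 = -1 + K$)
$\frac{1}{29608 + \left(z{\left(o,-3 \right)} + 122\right) \left(-102\right)} = \frac{1}{29608 + \left(\left(-1 - 3\right) + 122\right) \left(-102\right)} = \frac{1}{29608 + \left(-4 + 122\right) \left(-102\right)} = \frac{1}{29608 + 118 \left(-102\right)} = \frac{1}{29608 - 12036} = \frac{1}{17572}$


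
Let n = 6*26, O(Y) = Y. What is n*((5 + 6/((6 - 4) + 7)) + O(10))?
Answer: 2444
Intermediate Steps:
n = 156
n*((5 + 6/((6 - 4) + 7)) + O(10)) = 156*((5 + 6/((6 - 4) + 7)) + 10) = 156*((5 + 6/(2 + 7)) + 10) = 156*((5 + 6/9) + 10) = 156*((5 + 6*(1/9)) + 10) = 156*((5 + 2/3) + 10) = 156*(17/3 + 10) = 156*(47/3) = 2444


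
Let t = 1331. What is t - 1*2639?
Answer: -1308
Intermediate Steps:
t - 1*2639 = 1331 - 1*2639 = 1331 - 2639 = -1308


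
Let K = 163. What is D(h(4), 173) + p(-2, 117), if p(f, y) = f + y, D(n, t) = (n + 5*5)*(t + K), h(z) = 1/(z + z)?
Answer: 8557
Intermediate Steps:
h(z) = 1/(2*z)
D(n, t) = (25 + n)*(163 + t) (D(n, t) = (n + 5*5)*(t + 163) = (n + 25)*(163 + t) = (25 + n)*(163 + t))
D(h(4), 173) + p(-2, 117) = (4075 + 25*173 + 163*((½)/4) + ((½)/4)*173) + (-2 + 117) = (4075 + 4325 + 163*((½)*(¼)) + ((½)*(¼))*173) + 115 = (4075 + 4325 + 163*(⅛) + (⅛)*173) + 115 = (4075 + 4325 + 163/8 + 173/8) + 115 = 8442 + 115 = 8557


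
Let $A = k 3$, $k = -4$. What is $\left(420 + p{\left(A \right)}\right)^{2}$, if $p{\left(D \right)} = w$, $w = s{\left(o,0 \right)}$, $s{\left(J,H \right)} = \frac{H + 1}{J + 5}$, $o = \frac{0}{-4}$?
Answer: $\frac{4414201}{25} \approx 1.7657 \cdot 10^{5}$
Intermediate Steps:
$A = -12$ ($A = \left(-4\right) 3 = -12$)
$o = 0$ ($o = 0 \left(- \frac{1}{4}\right) = 0$)
$s{\left(J,H \right)} = \frac{1 + H}{5 + J}$
$w = \frac{1}{5}$ ($w = \frac{1 + 0}{5 + 0} = \frac{1}{5} \cdot 1 = \frac{1}{5} \approx 0.2$)
$p{\left(D \right)} = \frac{1}{5}$
$\left(420 + p{\left(A \right)}\right)^{2} = \left(420 + \frac{1}{5}\right)^{2} = \left(\frac{2101}{5}\right)^{2} = \frac{4414201}{25}$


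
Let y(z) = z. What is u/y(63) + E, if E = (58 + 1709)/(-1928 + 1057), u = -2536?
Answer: -2320177/54873 ≈ -42.283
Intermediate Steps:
E = -1767/871 (E = 1767/(-871) = 1767*(-1/871) = -1767/871 ≈ -2.0287)
u/y(63) + E = -2536/63 - 1767/871 = -2320177/54873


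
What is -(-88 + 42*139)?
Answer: -5750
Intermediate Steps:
-(-88 + 42*139) = -(-88 + 5838) = -1*5750 = -5750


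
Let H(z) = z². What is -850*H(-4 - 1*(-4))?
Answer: 0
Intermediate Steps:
-850*H(-4 - 1*(-4)) = -850*(-4 - 1*(-4))² = -850*(-4 + 4)² = -850*0² = -850*0 = 0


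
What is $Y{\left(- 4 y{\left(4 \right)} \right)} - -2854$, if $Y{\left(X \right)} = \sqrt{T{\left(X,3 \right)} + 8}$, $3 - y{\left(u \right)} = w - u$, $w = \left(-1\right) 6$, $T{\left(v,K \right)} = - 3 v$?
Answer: $2854 + 2 \sqrt{41} \approx 2866.8$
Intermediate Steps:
$w = -6$
$y{\left(u \right)} = 9 + u$ ($y{\left(u \right)} = 3 - \left(-6 - u\right) = 3 + \left(6 + u\right) = 9 + u$)
$Y{\left(X \right)} = \sqrt{8 - 3 X}$ ($Y{\left(X \right)} = \sqrt{- 3 X + 8} = \sqrt{8 - 3 X}$)
$Y{\left(- 4 y{\left(4 \right)} \right)} - -2854 = \sqrt{8 - 3 \left(- 4 \left(9 + 4\right)\right)} - -2854 = \sqrt{8 - 3 \left(\left(-4\right) 13\right)} + 2854 = \sqrt{8 - -156} + 2854 = \sqrt{8 + 156} + 2854 = \sqrt{164} + 2854 = 2 \sqrt{41} + 2854 = 2854 + 2 \sqrt{41}$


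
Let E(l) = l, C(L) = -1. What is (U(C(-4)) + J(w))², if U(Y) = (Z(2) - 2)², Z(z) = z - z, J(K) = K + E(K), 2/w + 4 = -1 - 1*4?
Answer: 1024/81 ≈ 12.642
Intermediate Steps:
w = -2/9 (w = 2/(-4 + (-1 - 1*4)) = 2/(-4 + (-1 - 4)) = 2/(-4 - 5) = 2/(-9) = 2*(-⅑) = -2/9 ≈ -0.22222)
J(K) = 2*K (J(K) = K + K = 2*K)
Z(z) = 0
U(Y) = 4 (U(Y) = (0 - 2)² = (-2)² = 4)
(U(C(-4)) + J(w))² = (4 + 2*(-2/9))² = (4 - 4/9)² = (32/9)² = 1024/81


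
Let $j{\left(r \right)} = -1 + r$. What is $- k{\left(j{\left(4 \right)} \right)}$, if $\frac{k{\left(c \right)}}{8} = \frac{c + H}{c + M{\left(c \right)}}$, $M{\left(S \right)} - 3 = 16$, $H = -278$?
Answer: $100$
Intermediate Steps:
$M{\left(S \right)} = 19$ ($M{\left(S \right)} = 3 + 16 = 19$)
$k{\left(c \right)} = \frac{8 \left(-278 + c\right)}{19 + c}$ ($k{\left(c \right)} = 8 \frac{c - 278}{c + 19} = 8 \frac{-278 + c}{19 + c} = \frac{8 \left(-278 + c\right)}{19 + c}$)
$- k{\left(j{\left(4 \right)} \right)} = - \frac{8 \left(-278 + \left(-1 + 4\right)\right)}{19 + \left(-1 + 4\right)} = - \frac{8 \left(-278 + 3\right)}{19 + 3} = - \frac{8 \left(-275\right)}{22} = \left(-1\right) \left(-100\right) = 100$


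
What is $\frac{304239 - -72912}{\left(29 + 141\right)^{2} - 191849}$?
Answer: $- \frac{377151}{162949} \approx -2.3145$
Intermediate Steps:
$\frac{304239 - -72912}{\left(29 + 141\right)^{2} - 191849} = \frac{304239 + 72912}{170^{2} - 191849} = \frac{377151}{28900 - 191849} = \frac{377151}{-162949} = 377151 \left(- \frac{1}{162949}\right) = - \frac{377151}{162949}$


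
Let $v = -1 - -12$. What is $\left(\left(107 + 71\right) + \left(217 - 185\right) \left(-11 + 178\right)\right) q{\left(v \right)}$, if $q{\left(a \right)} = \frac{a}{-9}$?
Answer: $- \frac{60742}{9} \approx -6749.1$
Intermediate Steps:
$v = 11$ ($v = -1 + 12 = 11$)
$q{\left(a \right)} = - \frac{a}{9}$ ($q{\left(a \right)} = a \left(- \frac{1}{9}\right) = - \frac{a}{9}$)
$\left(\left(107 + 71\right) + \left(217 - 185\right) \left(-11 + 178\right)\right) q{\left(v \right)} = \left(\left(107 + 71\right) + \left(217 - 185\right) \left(-11 + 178\right)\right) \left(\left(- \frac{1}{9}\right) 11\right) = \left(178 + 32 \cdot 167\right) \left(- \frac{11}{9}\right) = \left(178 + 5344\right) \left(- \frac{11}{9}\right) = 5522 \left(- \frac{11}{9}\right) = - \frac{60742}{9}$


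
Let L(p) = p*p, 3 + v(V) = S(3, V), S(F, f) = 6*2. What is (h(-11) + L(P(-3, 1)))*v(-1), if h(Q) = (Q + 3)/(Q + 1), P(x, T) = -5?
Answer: 1161/5 ≈ 232.20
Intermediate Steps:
S(F, f) = 12
v(V) = 9 (v(V) = -3 + 12 = 9)
h(Q) = (3 + Q)/(1 + Q)
L(p) = p**2
(h(-11) + L(P(-3, 1)))*v(-1) = ((3 - 11)/(1 - 11) + (-5)**2)*9 = (-8/(-10) + 25)*9 = (-1/10*(-8) + 25)*9 = (4/5 + 25)*9 = (129/5)*9 = 1161/5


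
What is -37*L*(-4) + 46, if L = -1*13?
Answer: -1878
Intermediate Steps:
L = -13
-37*L*(-4) + 46 = -(-481)*(-4) + 46 = -37*52 + 46 = -1924 + 46 = -1878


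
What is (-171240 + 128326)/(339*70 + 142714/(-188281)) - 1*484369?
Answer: -1082027573336669/2233882708 ≈ -4.8437e+5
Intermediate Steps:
(-171240 + 128326)/(339*70 + 142714/(-188281)) - 1*484369 = -42914/(23730 + 142714*(-1/188281)) - 484369 = -42914/(23730 - 142714/188281) - 484369 = -42914/4467765416/188281 - 484369 = -42914*188281/4467765416 - 484369 = -4039945417/2233882708 - 484369 = -1082027573336669/2233882708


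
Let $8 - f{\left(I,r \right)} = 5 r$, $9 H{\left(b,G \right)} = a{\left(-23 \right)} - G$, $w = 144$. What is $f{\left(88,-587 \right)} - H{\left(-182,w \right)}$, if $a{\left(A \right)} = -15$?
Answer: $\frac{8882}{3} \approx 2960.7$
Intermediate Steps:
$H{\left(b,G \right)} = - \frac{5}{3} - \frac{G}{9}$ ($H{\left(b,G \right)} = \frac{-15 - G}{9} = - \frac{5}{3} - \frac{G}{9}$)
$f{\left(I,r \right)} = 8 - 5 r$
$f{\left(88,-587 \right)} - H{\left(-182,w \right)} = \left(8 - -2935\right) - \left(- \frac{5}{3} - 16\right) = \left(8 + 2935\right) - \left(- \frac{5}{3} - 16\right) = 2943 - - \frac{53}{3} = 2943 + \frac{53}{3} = \frac{8882}{3}$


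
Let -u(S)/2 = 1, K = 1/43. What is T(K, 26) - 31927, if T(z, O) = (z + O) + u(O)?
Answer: -1371828/43 ≈ -31903.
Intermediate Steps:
K = 1/43 ≈ 0.023256
u(S) = -2 (u(S) = -2*1 = -2)
T(z, O) = -2 + O + z (T(z, O) = (z + O) - 2 = (O + z) - 2 = -2 + O + z)
T(K, 26) - 31927 = (-2 + 26 + 1/43) - 31927 = 1033/43 - 31927 = -1371828/43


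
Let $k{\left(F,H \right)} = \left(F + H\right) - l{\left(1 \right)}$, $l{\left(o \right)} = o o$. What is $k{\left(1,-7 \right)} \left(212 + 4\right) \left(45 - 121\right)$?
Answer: $114912$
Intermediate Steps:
$l{\left(o \right)} = o^{2}$
$k{\left(F,H \right)} = -1 + F + H$ ($k{\left(F,H \right)} = \left(F + H\right) - 1^{2} = \left(F + H\right) - 1 = -1 + F + H$)
$k{\left(1,-7 \right)} \left(212 + 4\right) \left(45 - 121\right) = \left(-1 + 1 - 7\right) \left(212 + 4\right) \left(45 - 121\right) = - 7 \cdot 216 \left(-76\right) = \left(-7\right) \left(-16416\right) = 114912$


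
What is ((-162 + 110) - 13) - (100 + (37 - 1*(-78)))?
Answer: -280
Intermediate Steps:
((-162 + 110) - 13) - (100 + (37 - 1*(-78))) = (-52 - 13) - (100 + (37 + 78)) = -65 - (100 + 115) = -65 - 1*215 = -65 - 215 = -280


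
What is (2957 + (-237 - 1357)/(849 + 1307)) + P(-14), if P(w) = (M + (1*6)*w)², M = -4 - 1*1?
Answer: 11725687/1078 ≈ 10877.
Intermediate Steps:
M = -5 (M = -4 - 1 = -5)
P(w) = (-5 + 6*w)² (P(w) = (-5 + (1*6)*w)² = (-5 + 6*w)²)
(2957 + (-237 - 1357)/(849 + 1307)) + P(-14) = (2957 + (-237 - 1357)/(849 + 1307)) + (-5 + 6*(-14))² = (2957 - 1594/2156) + (-5 - 84)² = (2957 - 1594*1/2156) + (-89)² = (2957 - 797/1078) + 7921 = 3186849/1078 + 7921 = 11725687/1078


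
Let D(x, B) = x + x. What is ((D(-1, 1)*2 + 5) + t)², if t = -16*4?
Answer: 3969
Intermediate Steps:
t = -64
D(x, B) = 2*x
((D(-1, 1)*2 + 5) + t)² = (((2*(-1))*2 + 5) - 64)² = ((-2*2 + 5) - 64)² = ((-4 + 5) - 64)² = (1 - 64)² = (-63)² = 3969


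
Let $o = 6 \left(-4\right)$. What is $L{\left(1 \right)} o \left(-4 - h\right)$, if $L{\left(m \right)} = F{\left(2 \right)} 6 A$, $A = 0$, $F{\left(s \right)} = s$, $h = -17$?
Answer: $0$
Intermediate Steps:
$L{\left(m \right)} = 0$ ($L{\left(m \right)} = 2 \cdot 6 \cdot 0 = 12 \cdot 0 = 0$)
$o = -24$
$L{\left(1 \right)} o \left(-4 - h\right) = 0 \left(-24\right) \left(-4 - -17\right) = 0 \left(-4 + 17\right) = 0 \cdot 13 = 0$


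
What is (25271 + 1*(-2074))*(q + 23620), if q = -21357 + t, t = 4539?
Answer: 157785994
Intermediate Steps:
q = -16818 (q = -21357 + 4539 = -16818)
(25271 + 1*(-2074))*(q + 23620) = (25271 + 1*(-2074))*(-16818 + 23620) = (25271 - 2074)*6802 = 23197*6802 = 157785994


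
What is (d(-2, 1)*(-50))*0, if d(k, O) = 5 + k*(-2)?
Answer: 0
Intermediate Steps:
d(k, O) = 5 - 2*k
(d(-2, 1)*(-50))*0 = ((5 - 2*(-2))*(-50))*0 = ((5 + 4)*(-50))*0 = (9*(-50))*0 = -450*0 = 0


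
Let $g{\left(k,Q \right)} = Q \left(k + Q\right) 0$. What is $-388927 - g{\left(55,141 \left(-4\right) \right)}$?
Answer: $-388927$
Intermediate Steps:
$g{\left(k,Q \right)} = 0$ ($g{\left(k,Q \right)} = Q \left(Q + k\right) 0 = 0$)
$-388927 - g{\left(55,141 \left(-4\right) \right)} = -388927 - 0 = -388927 + 0 = -388927$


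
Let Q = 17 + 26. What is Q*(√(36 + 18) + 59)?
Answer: 2537 + 129*√6 ≈ 2853.0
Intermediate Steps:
Q = 43
Q*(√(36 + 18) + 59) = 43*(√(36 + 18) + 59) = 43*(√54 + 59) = 43*(3*√6 + 59) = 43*(59 + 3*√6) = 2537 + 129*√6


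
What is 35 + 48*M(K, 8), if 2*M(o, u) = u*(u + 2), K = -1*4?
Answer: 1955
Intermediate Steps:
K = -4
M(o, u) = u*(2 + u)/2 (M(o, u) = (u*(u + 2))/2 = (u*(2 + u))/2 = u*(2 + u)/2)
35 + 48*M(K, 8) = 35 + 48*((½)*8*(2 + 8)) = 35 + 48*((½)*8*10) = 35 + 48*40 = 35 + 1920 = 1955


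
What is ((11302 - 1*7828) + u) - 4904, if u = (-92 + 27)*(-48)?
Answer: 1690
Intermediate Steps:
u = 3120 (u = -65*(-48) = 3120)
((11302 - 1*7828) + u) - 4904 = ((11302 - 1*7828) + 3120) - 4904 = ((11302 - 7828) + 3120) - 4904 = (3474 + 3120) - 4904 = 6594 - 4904 = 1690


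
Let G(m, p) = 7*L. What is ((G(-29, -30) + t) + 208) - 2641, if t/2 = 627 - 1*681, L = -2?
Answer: -2555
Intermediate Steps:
G(m, p) = -14 (G(m, p) = 7*(-2) = -14)
t = -108 (t = 2*(627 - 1*681) = 2*(627 - 681) = 2*(-54) = -108)
((G(-29, -30) + t) + 208) - 2641 = ((-14 - 108) + 208) - 2641 = (-122 + 208) - 2641 = 86 - 2641 = -2555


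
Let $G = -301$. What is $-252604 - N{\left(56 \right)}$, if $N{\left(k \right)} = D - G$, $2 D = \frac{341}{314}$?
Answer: $- \frac{158824681}{628} \approx -2.5291 \cdot 10^{5}$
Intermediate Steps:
$D = \frac{341}{628}$ ($D = \frac{341 \cdot \frac{1}{314}}{2} = \frac{1}{2} \cdot \frac{341}{314} = \frac{341}{628} \approx 0.54299$)
$N{\left(k \right)} = \frac{189369}{628}$ ($N{\left(k \right)} = \frac{341}{628} - -301 = \frac{341}{628} + 301 = \frac{189369}{628}$)
$-252604 - N{\left(56 \right)} = -252604 - \frac{189369}{628} = - \frac{158824681}{628}$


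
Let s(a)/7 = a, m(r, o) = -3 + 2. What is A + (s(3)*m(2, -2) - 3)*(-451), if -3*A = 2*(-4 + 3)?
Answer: 32474/3 ≈ 10825.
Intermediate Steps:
m(r, o) = -1
s(a) = 7*a
A = ⅔ (A = -2*(-4 + 3)/3 = -2*(-1)/3 = -⅓*(-2) = ⅔ ≈ 0.66667)
A + (s(3)*m(2, -2) - 3)*(-451) = ⅔ + ((7*3)*(-1) - 3)*(-451) = ⅔ + (21*(-1) - 3)*(-451) = ⅔ + (-21 - 3)*(-451) = ⅔ - 24*(-451) = ⅔ + 10824 = 32474/3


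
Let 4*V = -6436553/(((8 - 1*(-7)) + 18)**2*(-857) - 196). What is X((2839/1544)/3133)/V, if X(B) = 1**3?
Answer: 3733876/6436553 ≈ 0.58010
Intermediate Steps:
X(B) = 1
V = 6436553/3733876 (V = (-6436553/(((8 - 1*(-7)) + 18)**2*(-857) - 196))/4 = (-6436553/(((8 + 7) + 18)**2*(-857) - 196))/4 = (-6436553/((15 + 18)**2*(-857) - 196))/4 = (-6436553/(33**2*(-857) - 196))/4 = (-6436553/(1089*(-857) - 196))/4 = (-6436553/(-933273 - 196))/4 = (-6436553/(-933469))/4 = (-6436553*(-1/933469))/4 = (1/4)*(6436553/933469) = 6436553/3733876 ≈ 1.7238)
X((2839/1544)/3133)/V = 1/(6436553/3733876) = 1*(3733876/6436553) = 3733876/6436553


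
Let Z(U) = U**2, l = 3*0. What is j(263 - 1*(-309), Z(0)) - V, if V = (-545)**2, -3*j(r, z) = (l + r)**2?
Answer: -1218259/3 ≈ -4.0609e+5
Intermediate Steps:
l = 0
j(r, z) = -r**2/3 (j(r, z) = -(0 + r)**2/3 = -r**2/3)
V = 297025
j(263 - 1*(-309), Z(0)) - V = -(263 - 1*(-309))**2/3 - 1*297025 = -(263 + 309)**2/3 - 297025 = -1/3*572**2 - 297025 = -1/3*327184 - 297025 = -327184/3 - 297025 = -1218259/3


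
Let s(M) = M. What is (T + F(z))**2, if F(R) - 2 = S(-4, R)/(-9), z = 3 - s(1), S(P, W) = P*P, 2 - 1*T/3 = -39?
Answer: 1229881/81 ≈ 15184.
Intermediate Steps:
T = 123 (T = 6 - 3*(-39) = 6 + 117 = 123)
S(P, W) = P**2
z = 2 (z = 3 - 1*1 = 3 - 1 = 2)
F(R) = 2/9 (F(R) = 2 + (-4)**2/(-9) = 2 + 16*(-1/9) = 2 - 16/9 = 2/9)
(T + F(z))**2 = (123 + 2/9)**2 = (1109/9)**2 = 1229881/81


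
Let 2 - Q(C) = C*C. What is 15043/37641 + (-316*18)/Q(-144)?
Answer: 263001785/390224247 ≈ 0.67398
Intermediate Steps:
Q(C) = 2 - C² (Q(C) = 2 - C*C = 2 - C²)
15043/37641 + (-316*18)/Q(-144) = 15043/37641 + (-316*18)/(2 - 1*(-144)²) = 15043*(1/37641) - 5688/(2 - 1*20736) = 15043/37641 - 5688/(2 - 20736) = 15043/37641 - 5688/(-20734) = 15043/37641 - 5688*(-1/20734) = 15043/37641 + 2844/10367 = 263001785/390224247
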